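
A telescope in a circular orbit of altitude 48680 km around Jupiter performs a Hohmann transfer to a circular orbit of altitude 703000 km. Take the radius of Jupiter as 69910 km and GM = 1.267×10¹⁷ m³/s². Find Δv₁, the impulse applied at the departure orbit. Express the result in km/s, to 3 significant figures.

r₁ = 69910 + 48680 = 118590 km = 1.1859×10⁸ m.
r₂ = 69910 + 703000 = 772910 km = 7.7291×10⁸ m.
Transfer ellipse a_t = (r₁ + r₂)/2 = 4.458×10⁸ m.
At r₁: circular v_c1 = √(μ/r₁) = 32690 m/s; transfer-perijove v_p = √[μ(2/r₁ − 1/a_t)] = 43040 m/s.
Δv₁ = v_p − v_c1 = 10350 m/s.
= 10.35 km/s.

Δv ≈ 10.4 km/s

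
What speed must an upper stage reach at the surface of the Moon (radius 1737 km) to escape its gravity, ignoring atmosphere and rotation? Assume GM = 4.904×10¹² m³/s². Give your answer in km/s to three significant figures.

v_esc ≈ 2.38 km/s

r = R = 1.737×10⁶ m.
Escape speed v_esc = √(2μ/r) = √(2 × 4.904×10¹² / 1.737×10⁶) = √(5.647×10⁶) = 2376 m/s.
= 2.376 km/s.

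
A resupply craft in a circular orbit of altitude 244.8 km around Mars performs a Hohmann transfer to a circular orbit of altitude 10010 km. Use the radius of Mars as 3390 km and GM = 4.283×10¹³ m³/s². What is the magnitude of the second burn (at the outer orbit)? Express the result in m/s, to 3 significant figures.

r₁ = 3390 + 244.8 = 3634.8 km = 3.6348×10⁶ m.
r₂ = 3390 + 10010 = 13400 km = 1.3400×10⁷ m.
Transfer ellipse a_t = (r₁ + r₂)/2 = 8.517×10⁶ m.
At r₁: circular v_c1 = √(μ/r₁) = 3433 m/s; transfer-periapsis v_p = √[μ(2/r₁ − 1/a_t)] = 4306 m/s.
At r₂: circular v_c2 = √(μ/r₂) = 1788 m/s; transfer-apoapsis v_a = √[μ(2/r₂ − 1/a_t)] = 1168 m/s.
Δv₂ = v_c2 − v_a = 619.9 m/s.

Δv ≈ 620 m/s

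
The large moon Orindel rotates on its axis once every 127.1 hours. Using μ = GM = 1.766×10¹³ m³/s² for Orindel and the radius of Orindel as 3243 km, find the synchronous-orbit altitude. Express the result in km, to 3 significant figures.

T = 127.1 hours = 4.576×10⁵ s.
A synchronous orbit has period T, so by Kepler's third law a = (μT²/4π²)^(1/3).
μT²/4π² = 1.766×10¹³ × (4.576×10⁵)² / 39.48 = 9.365×10²² m³.
a = 4.541×10⁷ m = 45413 km.
Altitude h = a − R = 45413 − 3243 = 42170 km.

h_sync ≈ 42200 km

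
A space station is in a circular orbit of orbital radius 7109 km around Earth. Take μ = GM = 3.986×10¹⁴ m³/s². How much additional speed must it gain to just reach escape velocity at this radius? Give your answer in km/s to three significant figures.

r = 7109 km = 7.109×10⁶ m.
Circular speed v_c = √(μ/r) = 7488 m/s.
Escape speed v_esc = √(2μ/r) = √2 × v_c = 10590 m/s.
Δv = v_esc − v_c = 3102 m/s = 3.102 km/s.

Δv ≈ 3.10 km/s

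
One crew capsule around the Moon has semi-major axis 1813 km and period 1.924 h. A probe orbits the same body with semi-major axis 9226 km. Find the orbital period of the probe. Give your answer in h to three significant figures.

Kepler's third law: T² ∝ a³, so T₂ = T₁ (a₂/a₁)^(3/2).
a₂/a₁ = 5.089, (a₂/a₁)^(3/2) = 11.48.
T₂ = 1.924 × 11.48 = 22.09 h.

T₂ ≈ 22.1 h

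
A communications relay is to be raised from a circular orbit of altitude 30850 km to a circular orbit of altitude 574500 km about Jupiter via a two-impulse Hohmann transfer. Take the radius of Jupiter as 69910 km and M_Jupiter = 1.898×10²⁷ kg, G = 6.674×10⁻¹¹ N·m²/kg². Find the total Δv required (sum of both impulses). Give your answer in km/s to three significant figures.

μ = GM = 6.674×10⁻¹¹ × 1.898×10²⁷ = 1.267×10¹⁷ m³/s².
r₁ = 69910 + 30850 = 100760 km = 1.0076×10⁸ m.
r₂ = 69910 + 574500 = 644410 km = 6.4441×10⁸ m.
Transfer ellipse a_t = (r₁ + r₂)/2 = 3.726×10⁸ m.
At r₁: circular v_c1 = √(μ/r₁) = 35460 m/s; transfer-perijove v_p = √[μ(2/r₁ − 1/a_t)] = 46630 m/s.
Δv₁ = v_p − v_c1 = 11170 m/s.
At r₂: circular v_c2 = √(μ/r₂) = 14020 m/s; transfer-apojove v_a = √[μ(2/r₂ − 1/a_t)] = 7291 m/s.
Δv₂ = v_c2 − v_a = 6729 m/s.
Total Δv = Δv₁ + Δv₂ = 17900 m/s = 17.90 km/s.

Δv_total ≈ 17.9 km/s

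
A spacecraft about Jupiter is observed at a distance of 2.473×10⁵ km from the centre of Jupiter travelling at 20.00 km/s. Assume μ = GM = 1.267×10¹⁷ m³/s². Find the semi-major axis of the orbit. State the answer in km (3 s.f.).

r = 2.473×10⁸ m.
Specific orbital energy ε = v²/2 − μ/r = (20000)²/2 − 1.267×10¹⁷/2.473×10⁸ = -3.123×10⁸ J/kg.
Since ε = −μ/(2a), a = −μ/(2ε) = 2.028×10⁸ m = 2.0283×10⁵ km.

a ≈ 2.03×10⁵ km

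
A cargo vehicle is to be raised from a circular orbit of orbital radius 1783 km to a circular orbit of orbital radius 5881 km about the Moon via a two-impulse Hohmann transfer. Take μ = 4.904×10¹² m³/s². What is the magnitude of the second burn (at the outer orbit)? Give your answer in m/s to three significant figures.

r₁ = 1783 km = 1.783×10⁶ m.
r₂ = 5881 km = 5.881×10⁶ m.
Transfer ellipse a_t = (r₁ + r₂)/2 = 3.832×10⁶ m.
At r₁: circular v_c1 = √(μ/r₁) = 1658 m/s; transfer-perilune v_p = √[μ(2/r₁ − 1/a_t)] = 2055 m/s.
At r₂: circular v_c2 = √(μ/r₂) = 913.2 m/s; transfer-apolune v_a = √[μ(2/r₂ − 1/a_t)] = 622.9 m/s.
Δv₂ = v_c2 − v_a = 290.3 m/s.

Δv ≈ 290 m/s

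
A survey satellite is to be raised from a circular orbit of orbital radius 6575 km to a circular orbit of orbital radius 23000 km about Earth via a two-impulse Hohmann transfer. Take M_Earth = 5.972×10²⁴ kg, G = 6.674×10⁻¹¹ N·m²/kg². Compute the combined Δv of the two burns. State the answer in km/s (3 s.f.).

μ = GM = 6.674×10⁻¹¹ × 5.972×10²⁴ = 3.986×10¹⁴ m³/s².
r₁ = 6575 km = 6.575×10⁶ m.
r₂ = 23000 km = 2.300×10⁷ m.
Transfer ellipse a_t = (r₁ + r₂)/2 = 1.479×10⁷ m.
At r₁: circular v_c1 = √(μ/r₁) = 7786 m/s; transfer-perigee v_p = √[μ(2/r₁ − 1/a_t)] = 9710 m/s.
Δv₁ = v_p − v_c1 = 1924 m/s.
At r₂: circular v_c2 = √(μ/r₂) = 4163 m/s; transfer-apogee v_a = √[μ(2/r₂ − 1/a_t)] = 2776 m/s.
Δv₂ = v_c2 − v_a = 1387 m/s.
Total Δv = Δv₁ + Δv₂ = 3311 m/s = 3.311 km/s.

Δv_total ≈ 3.31 km/s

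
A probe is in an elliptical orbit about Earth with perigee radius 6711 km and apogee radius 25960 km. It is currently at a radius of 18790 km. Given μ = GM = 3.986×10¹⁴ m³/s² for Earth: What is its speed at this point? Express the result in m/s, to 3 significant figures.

Semi-major axis a = (r_p + r_a)/2 = 16336 km = 1.634×10⁷ m.
Vis-viva: v² = μ(2/r − 1/a) = 3.986×10¹⁴ × (1.064×10⁻⁷ − 6.122×10⁻⁸) = 1.803×10⁷ m²/s².
v = 4246 m/s.

v ≈ 4250 m/s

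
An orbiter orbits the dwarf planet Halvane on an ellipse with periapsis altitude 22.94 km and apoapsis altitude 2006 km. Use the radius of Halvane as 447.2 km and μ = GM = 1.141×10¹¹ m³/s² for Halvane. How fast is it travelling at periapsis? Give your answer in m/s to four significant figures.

v ≈ 638.2 m/s

r_p = 447.2 + 22.94 = 470.14 km = 4.7014×10⁵ m.
r_a = 447.2 + 2006 = 2453.2 km = 2.4532×10⁶ m.
Semi-major axis a = (r_p + r_a)/2 = 1461.7 km = 1.462×10⁶ m.
Vis-viva: v² = μ(2/r − 1/a) = 1.141×10¹¹ × (4.254×10⁻⁶ − 6.841×10⁻⁷) = 4.073×10⁵ m²/s².
v = 638.2 m/s.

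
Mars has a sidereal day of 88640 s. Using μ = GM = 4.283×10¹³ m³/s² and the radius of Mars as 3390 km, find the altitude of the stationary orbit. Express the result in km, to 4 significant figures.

h_sync ≈ 17040 km

A synchronous orbit has period T, so by Kepler's third law a = (μT²/4π²)^(1/3).
μT²/4π² = 4.283×10¹³ × (8.864×10⁴)² / 39.48 = 8.524×10²¹ m³.
a = 2.043×10⁷ m = 20428 km.
Altitude h = a − R = 20428 − 3390 = 17038 km.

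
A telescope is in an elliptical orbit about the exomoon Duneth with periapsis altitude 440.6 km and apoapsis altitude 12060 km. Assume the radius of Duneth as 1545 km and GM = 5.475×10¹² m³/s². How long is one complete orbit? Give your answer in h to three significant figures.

r_p = 1545 + 440.6 = 1985.6 km = 1.9856×10⁶ m.
r_a = 1545 + 12060 = 13605 km = 1.3605×10⁷ m.
Semi-major axis a = (r_p + r_a)/2 = (1985.6 + 13605)/2 = 7795.3 km = 7.795×10⁶ m.
By Kepler's third law T = 2π√(a³/μ) = 2π × 9.302×10³ = 5.844×10⁴ s.
= 16.23 h.

T ≈ 16.2 h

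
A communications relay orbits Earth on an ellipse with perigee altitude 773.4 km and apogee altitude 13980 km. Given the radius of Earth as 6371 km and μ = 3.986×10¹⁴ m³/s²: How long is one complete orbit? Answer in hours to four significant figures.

T ≈ 4.456 hours

r_p = 6371 + 773.4 = 7144.4 km = 7.1444×10⁶ m.
r_a = 6371 + 13980 = 20351 km = 2.0351×10⁷ m.
Semi-major axis a = (r_p + r_a)/2 = (7144.4 + 20351)/2 = 13748 km = 1.375×10⁷ m.
By Kepler's third law T = 2π√(a³/μ) = 2π × 2.553×10³ = 1.604×10⁴ s.
= 4.456 hours.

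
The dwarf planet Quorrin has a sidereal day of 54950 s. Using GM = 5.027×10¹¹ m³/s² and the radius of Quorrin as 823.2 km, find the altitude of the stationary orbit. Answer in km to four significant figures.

A synchronous orbit has period T, so by Kepler's third law a = (μT²/4π²)^(1/3).
μT²/4π² = 5.027×10¹¹ × (5.495×10⁴)² / 39.48 = 3.845×10¹⁹ m³.
a = 3.375×10⁶ m = 3375.2 km.
Altitude h = a − R = 3375.2 − 823.2 = 2552.0 km.

h_sync ≈ 2552 km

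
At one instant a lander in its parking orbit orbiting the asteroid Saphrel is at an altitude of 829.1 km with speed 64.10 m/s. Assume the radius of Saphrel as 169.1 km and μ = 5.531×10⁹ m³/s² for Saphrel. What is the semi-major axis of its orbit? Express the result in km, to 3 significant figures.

r = 169.1 + 829.1 = 998.20 km = 9.982×10⁵ m.
Specific orbital energy ε = v²/2 − μ/r = (64.10)²/2 − 5.531×10⁹/9.982×10⁵ = -3.487×10³ J/kg.
Since ε = −μ/(2a), a = −μ/(2ε) = 7.932×10⁵ m = 793.19 km.

a ≈ 793 km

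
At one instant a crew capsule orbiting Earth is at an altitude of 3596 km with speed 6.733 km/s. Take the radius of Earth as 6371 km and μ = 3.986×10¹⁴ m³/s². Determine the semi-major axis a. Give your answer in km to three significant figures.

a ≈ 11500 km

r = 6371 + 3596 = 9967.0 km = 9.967×10⁶ m.
Specific orbital energy ε = v²/2 − μ/r = (6733)²/2 − 3.986×10¹⁴/9.967×10⁶ = -1.733×10⁷ J/kg.
Since ε = −μ/(2a), a = −μ/(2ε) = 1.150×10⁷ m = 11503 km.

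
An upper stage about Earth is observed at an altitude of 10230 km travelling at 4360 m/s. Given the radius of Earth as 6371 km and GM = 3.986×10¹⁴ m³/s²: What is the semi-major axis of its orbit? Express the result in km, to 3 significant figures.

r = 6371 + 10230 = 16601 km = 1.660×10⁷ m.
Vis-viva rearranged: 1/a = 2/r − v²/μ = 1.205×10⁻⁷ − 4.769×10⁻⁸ = 7.278×10⁻⁸ m⁻¹.
a = 1.374×10⁷ m = 13739 km.

a ≈ 13700 km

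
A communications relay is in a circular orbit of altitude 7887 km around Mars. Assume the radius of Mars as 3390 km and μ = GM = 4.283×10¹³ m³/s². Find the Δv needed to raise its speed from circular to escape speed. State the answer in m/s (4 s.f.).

r = 3390 + 7887 = 11277 km = 1.1277×10⁷ m.
Circular speed v_c = √(μ/r) = 1949 m/s.
Escape speed v_esc = √(2μ/r) = √2 × v_c = 2756 m/s.
Δv = v_esc − v_c = 807.2 m/s.

Δv ≈ 807.2 m/s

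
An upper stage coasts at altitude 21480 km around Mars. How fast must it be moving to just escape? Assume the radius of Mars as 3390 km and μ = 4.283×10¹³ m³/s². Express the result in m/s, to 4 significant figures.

r = 3390 + 21480 = 24870 km = 2.4870×10⁷ m.
Escape speed v_esc = √(2μ/r) = √(2 × 4.283×10¹³ / 2.487×10⁷) = √(3.444×10⁶) = 1856 m/s.

v_esc ≈ 1856 m/s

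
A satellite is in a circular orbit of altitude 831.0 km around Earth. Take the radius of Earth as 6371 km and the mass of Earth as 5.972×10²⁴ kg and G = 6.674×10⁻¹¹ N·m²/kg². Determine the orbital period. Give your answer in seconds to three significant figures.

T ≈ 6080 seconds

μ = GM = 6.674×10⁻¹¹ × 5.972×10²⁴ = 3.986×10¹⁴ m³/s².
r = 6371 + 831.0 = 7202.0 km = 7.2020×10⁶ m.
Kepler's third law: T = 2π√(r³/μ) = 2π√((7.202×10⁶)³ / 3.986×10¹⁴).
r³/μ = 9.372×10⁵ s², so T = 2π × 9.681×10² = 6.083×10³ s.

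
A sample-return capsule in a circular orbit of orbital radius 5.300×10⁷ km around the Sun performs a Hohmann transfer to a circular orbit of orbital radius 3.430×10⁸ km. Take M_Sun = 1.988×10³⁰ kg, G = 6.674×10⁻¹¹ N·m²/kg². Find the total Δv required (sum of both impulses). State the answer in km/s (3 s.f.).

μ = GM = 6.674×10⁻¹¹ × 1.988×10³⁰ = 1.327×10²⁰ m³/s².
r₁ = 5.300×10⁷ km = 5.300×10¹⁰ m.
r₂ = 3.430×10⁸ km = 3.430×10¹¹ m.
Transfer ellipse a_t = (r₁ + r₂)/2 = 1.980×10¹¹ m.
At r₁: circular v_c1 = √(μ/r₁) = 50030 m/s; transfer-perihelion v_p = √[μ(2/r₁ − 1/a_t)] = 65850 m/s.
Δv₁ = v_p − v_c1 = 15820 m/s.
At r₂: circular v_c2 = √(μ/r₂) = 19670 m/s; transfer-aphelion v_a = √[μ(2/r₂ − 1/a_t)] = 10180 m/s.
Δv₂ = v_c2 − v_a = 9492 m/s.
Total Δv = Δv₁ + Δv₂ = 25310 m/s = 25.31 km/s.

Δv_total ≈ 25.3 km/s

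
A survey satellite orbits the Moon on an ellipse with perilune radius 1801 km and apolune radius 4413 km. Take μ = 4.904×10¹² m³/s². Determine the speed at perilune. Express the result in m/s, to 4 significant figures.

v ≈ 1967 m/s

Semi-major axis a = (r_p + r_a)/2 = 3107.0 km = 3.107×10⁶ m.
Vis-viva: v² = μ(2/r − 1/a) = 4.904×10¹² × (1.110×10⁻⁶ − 3.219×10⁻⁷) = 3.867×10⁶ m²/s².
v = 1967 m/s.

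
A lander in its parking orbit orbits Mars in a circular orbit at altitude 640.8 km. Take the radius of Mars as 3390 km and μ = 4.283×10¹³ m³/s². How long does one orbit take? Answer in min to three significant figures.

r = 3390 + 640.8 = 4030.8 km = 4.0308×10⁶ m.
Kepler's third law: T = 2π√(r³/μ) = 2π√((4.031×10⁶)³ / 4.283×10¹³).
r³/μ = 1.529×10⁶ s², so T = 2π × 1.237×10³ = 7.769×10³ s.
Converting: 7.769×10³ s ÷ 60.00 = 129.5 min.

T ≈ 129 min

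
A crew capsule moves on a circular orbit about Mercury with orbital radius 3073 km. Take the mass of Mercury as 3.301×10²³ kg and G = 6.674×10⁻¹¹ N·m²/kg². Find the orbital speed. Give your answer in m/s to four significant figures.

μ = GM = 6.674×10⁻¹¹ × 3.301×10²³ = 2.203×10¹³ m³/s².
r = 3073 km = 3.073×10⁶ m.
For a circular orbit v = √(μ/r) = √(2.203×10¹³ / 3.073×10⁶) = √(7.169×10⁶) = 2678 m/s.

v ≈ 2678 m/s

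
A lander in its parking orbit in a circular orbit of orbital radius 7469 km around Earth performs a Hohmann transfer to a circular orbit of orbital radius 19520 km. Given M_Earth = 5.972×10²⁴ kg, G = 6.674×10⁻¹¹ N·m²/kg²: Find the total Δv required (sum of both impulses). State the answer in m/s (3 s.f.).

Δv_total ≈ 2640 m/s

μ = GM = 6.674×10⁻¹¹ × 5.972×10²⁴ = 3.986×10¹⁴ m³/s².
r₁ = 7469 km = 7.469×10⁶ m.
r₂ = 19520 km = 1.952×10⁷ m.
Transfer ellipse a_t = (r₁ + r₂)/2 = 1.349×10⁷ m.
At r₁: circular v_c1 = √(μ/r₁) = 7305 m/s; transfer-perigee v_p = √[μ(2/r₁ − 1/a_t)] = 8786 m/s.
Δv₁ = v_p − v_c1 = 1481 m/s.
At r₂: circular v_c2 = √(μ/r₂) = 4519 m/s; transfer-apogee v_a = √[μ(2/r₂ − 1/a_t)] = 3362 m/s.
Δv₂ = v_c2 − v_a = 1157 m/s.
Total Δv = Δv₁ + Δv₂ = 2638 m/s.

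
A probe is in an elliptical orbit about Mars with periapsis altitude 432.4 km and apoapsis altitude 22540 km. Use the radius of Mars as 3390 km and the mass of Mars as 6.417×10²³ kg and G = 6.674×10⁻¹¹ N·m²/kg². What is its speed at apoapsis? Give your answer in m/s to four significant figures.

μ = GM = 6.674×10⁻¹¹ × 6.417×10²³ = 4.283×10¹³ m³/s².
r_p = 3390 + 432.4 = 3822.4 km = 3.8224×10⁶ m.
r_a = 3390 + 22540 = 25930 km = 2.5930×10⁷ m.
Semi-major axis a = (r_p + r_a)/2 = 14876 km = 1.488×10⁷ m.
Vis-viva: v² = μ(2/r − 1/a) = 4.283×10¹³ × (7.713×10⁻⁸ − 6.722×10⁻⁸) = 4.244×10⁵ m²/s².
v = 651.4 m/s.

v ≈ 651.4 m/s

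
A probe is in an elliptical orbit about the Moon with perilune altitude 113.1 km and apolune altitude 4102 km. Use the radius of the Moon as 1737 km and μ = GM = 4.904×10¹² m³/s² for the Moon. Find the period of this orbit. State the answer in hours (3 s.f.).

T ≈ 5.94 hours

r_p = 1737 + 113.1 = 1850.1 km = 1.8501×10⁶ m.
r_a = 1737 + 4102 = 5839.0 km = 5.8390×10⁶ m.
Semi-major axis a = (r_p + r_a)/2 = (1850.1 + 5839.0)/2 = 3844.6 km = 3.845×10⁶ m.
By Kepler's third law T = 2π√(a³/μ) = 2π × 3.404×10³ = 2.139×10⁴ s.
= 5.941 hours.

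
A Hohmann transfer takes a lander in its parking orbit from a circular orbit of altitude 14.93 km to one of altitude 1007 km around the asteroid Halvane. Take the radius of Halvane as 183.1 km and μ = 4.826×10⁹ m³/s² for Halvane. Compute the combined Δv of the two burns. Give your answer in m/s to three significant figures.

r₁ = 183.1 + 14.93 = 198.03 km = 1.9803×10⁵ m.
r₂ = 183.1 + 1007 = 1190.1 km = 1.1901×10⁶ m.
Transfer ellipse a_t = (r₁ + r₂)/2 = 6.941×10⁵ m.
At r₁: circular v_c1 = √(μ/r₁) = 156.1 m/s; transfer-periapsis v_p = √[μ(2/r₁ − 1/a_t)] = 204.4 m/s.
Δv₁ = v_p − v_c1 = 48.31 m/s.
At r₂: circular v_c2 = √(μ/r₂) = 63.68 m/s; transfer-apoapsis v_a = √[μ(2/r₂ − 1/a_t)] = 34.01 m/s.
Δv₂ = v_c2 − v_a = 29.67 m/s.
Total Δv = Δv₁ + Δv₂ = 77.97 m/s.

Δv_total ≈ 78.0 m/s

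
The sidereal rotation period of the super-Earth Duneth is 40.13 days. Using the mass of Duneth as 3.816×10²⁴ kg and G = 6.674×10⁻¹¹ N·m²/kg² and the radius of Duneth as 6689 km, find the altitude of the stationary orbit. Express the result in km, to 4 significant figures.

μ = GM = 6.674×10⁻¹¹ × 3.816×10²⁴ = 2.547×10¹⁴ m³/s².
T = 40.13 days = 3.467×10⁶ s.
A synchronous orbit has period T, so by Kepler's third law a = (μT²/4π²)^(1/3).
μT²/4π² = 2.547×10¹⁴ × (3.467×10⁶)² / 39.48 = 7.755×10²⁵ m³.
a = 4.264×10⁸ m = 4.2645×10⁵ km.
Altitude h = a − R = 4.2645×10⁵ − 6689 = 4.1976×10⁵ km.

h_sync ≈ 4.198×10⁵ km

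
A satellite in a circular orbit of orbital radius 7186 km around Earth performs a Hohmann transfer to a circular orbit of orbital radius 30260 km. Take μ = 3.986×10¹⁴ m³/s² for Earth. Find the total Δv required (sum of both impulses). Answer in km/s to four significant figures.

Δv_total ≈ 3.401 km/s

r₁ = 7186 km = 7.186×10⁶ m.
r₂ = 30260 km = 3.026×10⁷ m.
Transfer ellipse a_t = (r₁ + r₂)/2 = 1.872×10⁷ m.
At r₁: circular v_c1 = √(μ/r₁) = 7448 m/s; transfer-perigee v_p = √[μ(2/r₁ − 1/a_t)] = 9468 m/s.
Δv₁ = v_p − v_c1 = 2021 m/s.
At r₂: circular v_c2 = √(μ/r₂) = 3629 m/s; transfer-apogee v_a = √[μ(2/r₂ − 1/a_t)] = 2248 m/s.
Δv₂ = v_c2 − v_a = 1381 m/s.
Total Δv = Δv₁ + Δv₂ = 3401 m/s = 3.401 km/s.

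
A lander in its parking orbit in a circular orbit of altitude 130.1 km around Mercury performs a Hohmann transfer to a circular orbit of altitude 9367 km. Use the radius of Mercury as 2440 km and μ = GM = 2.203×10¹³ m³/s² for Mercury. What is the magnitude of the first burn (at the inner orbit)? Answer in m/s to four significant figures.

r₁ = 2440 + 130.1 = 2570.1 km = 2.5701×10⁶ m.
r₂ = 2440 + 9367 = 11807 km = 1.1807×10⁷ m.
Transfer ellipse a_t = (r₁ + r₂)/2 = 7.189×10⁶ m.
At r₁: circular v_c1 = √(μ/r₁) = 2928 m/s; transfer-periherm v_p = √[μ(2/r₁ − 1/a_t)] = 3752 m/s.
Δv₁ = v_p − v_c1 = 824.4 m/s.

Δv ≈ 824.4 m/s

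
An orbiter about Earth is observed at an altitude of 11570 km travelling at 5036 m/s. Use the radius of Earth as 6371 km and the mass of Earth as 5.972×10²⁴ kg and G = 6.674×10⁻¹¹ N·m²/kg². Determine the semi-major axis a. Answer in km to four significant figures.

μ = GM = 6.674×10⁻¹¹ × 5.972×10²⁴ = 3.986×10¹⁴ m³/s².
r = 6371 + 11570 = 17941 km = 1.794×10⁷ m.
Vis-viva rearranged: 1/a = 2/r − v²/μ = 1.115×10⁻⁷ − 6.363×10⁻⁸ = 4.785×10⁻⁸ m⁻¹.
a = 2.090×10⁷ m = 20900 km.

a ≈ 20900 km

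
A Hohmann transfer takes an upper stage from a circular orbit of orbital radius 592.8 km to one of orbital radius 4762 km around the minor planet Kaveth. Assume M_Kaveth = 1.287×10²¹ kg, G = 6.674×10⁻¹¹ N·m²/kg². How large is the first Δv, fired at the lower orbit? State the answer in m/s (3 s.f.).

μ = GM = 6.674×10⁻¹¹ × 1.287×10²¹ = 8.589×10¹⁰ m³/s².
r₁ = 592.8 km = 5.928×10⁵ m.
r₂ = 4762 km = 4.762×10⁶ m.
Transfer ellipse a_t = (r₁ + r₂)/2 = 2.677×10⁶ m.
At r₁: circular v_c1 = √(μ/r₁) = 380.7 m/s; transfer-periapsis v_p = √[μ(2/r₁ − 1/a_t)] = 507.7 m/s.
Δv₁ = v_p − v_c1 = 127.0 m/s.

Δv ≈ 127 m/s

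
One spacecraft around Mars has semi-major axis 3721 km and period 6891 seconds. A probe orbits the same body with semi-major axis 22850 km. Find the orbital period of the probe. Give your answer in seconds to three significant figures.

T₂ ≈ 1.05×10⁵ seconds

Kepler's third law: T² ∝ a³, so T₂ = T₁ (a₂/a₁)^(3/2).
a₂/a₁ = 6.141, (a₂/a₁)^(3/2) = 15.22.
T₂ = 6891 × 15.22 = 1.049×10⁵ seconds.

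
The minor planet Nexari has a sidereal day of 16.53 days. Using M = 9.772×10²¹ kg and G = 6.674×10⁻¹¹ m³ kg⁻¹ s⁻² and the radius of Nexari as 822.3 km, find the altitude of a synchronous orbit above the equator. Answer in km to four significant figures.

μ = GM = 6.674×10⁻¹¹ × 9.772×10²¹ = 6.522×10¹¹ m³/s².
T = 16.53 days = 1.428×10⁶ s.
A synchronous orbit has period T, so by Kepler's third law a = (μT²/4π²)^(1/3).
μT²/4π² = 6.522×10¹¹ × (1.428×10⁶)² / 39.48 = 3.370×10²² m³.
a = 3.230×10⁷ m = 32299 km.
Altitude h = a − R = 32299 − 822.3 = 31477 km.

h_sync ≈ 31480 km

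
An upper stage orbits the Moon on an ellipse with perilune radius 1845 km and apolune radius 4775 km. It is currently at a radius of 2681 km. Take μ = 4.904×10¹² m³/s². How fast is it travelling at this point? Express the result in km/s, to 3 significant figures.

v ≈ 1.48 km/s

Semi-major axis a = (r_p + r_a)/2 = 3310.0 km = 3.310×10⁶ m.
Vis-viva: v² = μ(2/r − 1/a) = 4.904×10¹² × (7.460×10⁻⁷ − 3.021×10⁻⁷) = 2.177×10⁶ m²/s².
v = 1475 m/s = 1.475 km/s.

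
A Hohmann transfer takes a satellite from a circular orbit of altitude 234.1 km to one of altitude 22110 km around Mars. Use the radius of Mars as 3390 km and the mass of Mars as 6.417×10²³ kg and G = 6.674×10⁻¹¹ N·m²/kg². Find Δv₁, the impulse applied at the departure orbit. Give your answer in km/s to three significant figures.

μ = GM = 6.674×10⁻¹¹ × 6.417×10²³ = 4.283×10¹³ m³/s².
r₁ = 3390 + 234.1 = 3624.1 km = 3.6241×10⁶ m.
r₂ = 3390 + 22110 = 25500 km = 2.5500×10⁷ m.
Transfer ellipse a_t = (r₁ + r₂)/2 = 1.456×10⁷ m.
At r₁: circular v_c1 = √(μ/r₁) = 3438 m/s; transfer-periapsis v_p = √[μ(2/r₁ − 1/a_t)] = 4549 m/s.
Δv₁ = v_p − v_c1 = 1111 m/s.
= 1.111 km/s.

Δv ≈ 1.11 km/s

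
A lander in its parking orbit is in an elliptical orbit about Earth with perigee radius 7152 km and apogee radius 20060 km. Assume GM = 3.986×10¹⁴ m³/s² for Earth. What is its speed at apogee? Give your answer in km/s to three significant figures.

Semi-major axis a = (r_p + r_a)/2 = 13606 km = 1.361×10⁷ m.
Vis-viva: v² = μ(2/r − 1/a) = 3.986×10¹⁴ × (9.970×10⁻⁸ − 7.350×10⁻⁸) = 1.044×10⁷ m²/s².
v = 3232 m/s = 3.232 km/s.

v ≈ 3.23 km/s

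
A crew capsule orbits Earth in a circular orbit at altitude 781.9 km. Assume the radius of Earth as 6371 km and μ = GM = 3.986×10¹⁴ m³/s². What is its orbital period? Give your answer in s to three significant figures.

r = 6371 + 781.9 = 7152.9 km = 7.1529×10⁶ m.
Kepler's third law: T = 2π√(r³/μ) = 2π√((7.153×10⁶)³ / 3.986×10¹⁴).
r³/μ = 9.181×10⁵ s², so T = 2π × 9.582×10² = 6.021×10³ s.

T ≈ 6020 s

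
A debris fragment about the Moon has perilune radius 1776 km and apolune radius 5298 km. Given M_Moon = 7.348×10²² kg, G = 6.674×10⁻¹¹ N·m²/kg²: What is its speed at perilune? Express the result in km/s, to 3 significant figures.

v ≈ 2.03 km/s

μ = GM = 6.674×10⁻¹¹ × 7.348×10²² = 4.904×10¹² m³/s².
Semi-major axis a = (r_p + r_a)/2 = 3537.0 km = 3.537×10⁶ m.
Vis-viva: v² = μ(2/r − 1/a) = 4.904×10¹² × (1.126×10⁻⁶ − 2.827×10⁻⁷) = 4.136×10⁶ m²/s².
v = 2034 m/s = 2.034 km/s.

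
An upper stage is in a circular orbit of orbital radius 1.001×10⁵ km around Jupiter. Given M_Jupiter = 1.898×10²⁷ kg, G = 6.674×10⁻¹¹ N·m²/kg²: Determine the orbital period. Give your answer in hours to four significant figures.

T ≈ 4.911 hours

μ = GM = 6.674×10⁻¹¹ × 1.898×10²⁷ = 1.267×10¹⁷ m³/s².
r = 1.001×10⁵ km = 1.001×10⁸ m.
Kepler's third law: T = 2π√(r³/μ) = 2π√((1.001×10⁸)³ / 1.267×10¹⁷).
r³/μ = 7.918×10⁶ s², so T = 2π × 2.814×10³ = 1.768×10⁴ s.
Converting: 1.768×10⁴ s ÷ 3600 = 4.911 hours.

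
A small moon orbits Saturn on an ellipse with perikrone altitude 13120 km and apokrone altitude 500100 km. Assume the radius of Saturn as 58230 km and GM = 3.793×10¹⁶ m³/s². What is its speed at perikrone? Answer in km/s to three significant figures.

v ≈ 30.7 km/s

r_p = 58230 + 13120 = 71350 km = 7.1350×10⁷ m.
r_a = 58230 + 500100 = 558330 km = 5.5833×10⁸ m.
Semi-major axis a = (r_p + r_a)/2 = 3.1484×10⁵ km = 3.148×10⁸ m.
Vis-viva: v² = μ(2/r − 1/a) = 3.793×10¹⁶ × (2.803×10⁻⁸ − 3.176×10⁻⁹) = 9.427×10⁸ m²/s².
v = 30700 m/s = 30.70 km/s.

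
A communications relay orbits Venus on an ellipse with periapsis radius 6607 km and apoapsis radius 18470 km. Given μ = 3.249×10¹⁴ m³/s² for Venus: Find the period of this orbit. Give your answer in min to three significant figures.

T ≈ 258 min

Semi-major axis a = (r_p + r_a)/2 = (6607.0 + 18470)/2 = 12538 km = 1.254×10⁷ m.
By Kepler's third law T = 2π√(a³/μ) = 2π × 2.463×10³ = 1.548×10⁴ s.
= 257.9 min.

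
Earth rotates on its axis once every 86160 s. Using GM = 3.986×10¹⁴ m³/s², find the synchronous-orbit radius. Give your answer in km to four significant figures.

r_sync ≈ 42160 km

A synchronous orbit has period T, so by Kepler's third law a = (μT²/4π²)^(1/3).
μT²/4π² = 3.986×10¹⁴ × (8.616×10⁴)² / 39.48 = 7.495×10²² m³.
a = 4.216×10⁷ m = 42163 km.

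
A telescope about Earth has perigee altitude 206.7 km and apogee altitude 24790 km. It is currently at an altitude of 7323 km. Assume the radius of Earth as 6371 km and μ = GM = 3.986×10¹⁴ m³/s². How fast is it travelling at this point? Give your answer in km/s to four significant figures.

v ≈ 6.090 km/s

r_p = 6371 + 206.7 = 6577.7 km = 6.5777×10⁶ m.
r_a = 6371 + 24790 = 31161 km = 3.1161×10⁷ m.
r = 6371 + 7323 = 13694 km = 1.369×10⁷ m.
Semi-major axis a = (r_p + r_a)/2 = 18869 km = 1.887×10⁷ m.
Vis-viva: v² = μ(2/r − 1/a) = 3.986×10¹⁴ × (1.460×10⁻⁷ − 5.300×10⁻⁸) = 3.709×10⁷ m²/s².
v = 6090 m/s = 6.090 km/s.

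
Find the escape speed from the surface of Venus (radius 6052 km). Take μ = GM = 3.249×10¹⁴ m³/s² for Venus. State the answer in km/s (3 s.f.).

r = R = 6.052×10⁶ m.
Escape speed v_esc = √(2μ/r) = √(2 × 3.249×10¹⁴ / 6.052×10⁶) = √(1.074×10⁸) = 10360 m/s.
= 10.36 km/s.

v_esc ≈ 10.4 km/s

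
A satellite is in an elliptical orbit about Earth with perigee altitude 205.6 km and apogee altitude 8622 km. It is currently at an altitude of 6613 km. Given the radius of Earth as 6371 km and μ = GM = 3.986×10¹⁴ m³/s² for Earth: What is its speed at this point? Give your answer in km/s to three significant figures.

v ≈ 4.94 km/s

r_p = 6371 + 205.6 = 6576.6 km = 6.5766×10⁶ m.
r_a = 6371 + 8622 = 14993 km = 1.4993×10⁷ m.
r = 6371 + 6613 = 12984 km = 1.298×10⁷ m.
Semi-major axis a = (r_p + r_a)/2 = 10785 km = 1.078×10⁷ m.
Vis-viva: v² = μ(2/r − 1/a) = 3.986×10¹⁴ × (1.540×10⁻⁷ − 9.272×10⁻⁸) = 2.444×10⁷ m²/s².
v = 4944 m/s = 4.944 km/s.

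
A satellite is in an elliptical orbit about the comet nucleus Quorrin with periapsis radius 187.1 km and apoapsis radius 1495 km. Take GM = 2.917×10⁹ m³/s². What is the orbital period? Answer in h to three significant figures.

Semi-major axis a = (r_p + r_a)/2 = (187.10 + 1495.0)/2 = 841.05 km = 8.410×10⁵ m.
By Kepler's third law T = 2π√(a³/μ) = 2π × 1.428×10⁴ = 8.973×10⁴ s.
= 24.93 h.

T ≈ 24.9 h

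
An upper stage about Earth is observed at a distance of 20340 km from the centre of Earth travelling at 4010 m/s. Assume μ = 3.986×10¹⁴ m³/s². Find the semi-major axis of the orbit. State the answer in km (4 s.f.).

r = 2.034×10⁷ m.
Specific orbital energy ε = v²/2 − μ/r = (4010)²/2 − 3.986×10¹⁴/2.034×10⁷ = -1.156×10⁷ J/kg.
Since ε = −μ/(2a), a = −μ/(2ε) = 1.725×10⁷ m = 17245 km.

a ≈ 17250 km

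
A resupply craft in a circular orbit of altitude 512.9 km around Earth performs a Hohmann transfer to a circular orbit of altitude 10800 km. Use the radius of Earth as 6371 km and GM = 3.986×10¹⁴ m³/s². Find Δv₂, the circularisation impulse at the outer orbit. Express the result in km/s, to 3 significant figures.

r₁ = 6371 + 512.9 = 6883.9 km = 6.8839×10⁶ m.
r₂ = 6371 + 10800 = 17171 km = 1.7171×10⁷ m.
Transfer ellipse a_t = (r₁ + r₂)/2 = 1.203×10⁷ m.
At r₁: circular v_c1 = √(μ/r₁) = 7609 m/s; transfer-perigee v_p = √[μ(2/r₁ − 1/a_t)] = 9092 m/s.
At r₂: circular v_c2 = √(μ/r₂) = 4818 m/s; transfer-apogee v_a = √[μ(2/r₂ − 1/a_t)] = 3645 m/s.
Δv₂ = v_c2 − v_a = 1173 m/s.
= 1.173 km/s.

Δv ≈ 1.17 km/s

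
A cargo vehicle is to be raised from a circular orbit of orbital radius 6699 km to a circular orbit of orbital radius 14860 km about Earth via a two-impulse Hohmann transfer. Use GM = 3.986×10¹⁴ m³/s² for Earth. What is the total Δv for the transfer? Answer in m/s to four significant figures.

r₁ = 6699 km = 6.699×10⁶ m.
r₂ = 14860 km = 1.486×10⁷ m.
Transfer ellipse a_t = (r₁ + r₂)/2 = 1.078×10⁷ m.
At r₁: circular v_c1 = √(μ/r₁) = 7714 m/s; transfer-perigee v_p = √[μ(2/r₁ − 1/a_t)] = 9057 m/s.
Δv₁ = v_p − v_c1 = 1343 m/s.
At r₂: circular v_c2 = √(μ/r₂) = 5179 m/s; transfer-apogee v_a = √[μ(2/r₂ − 1/a_t)] = 4083 m/s.
Δv₂ = v_c2 − v_a = 1096 m/s.
Total Δv = Δv₁ + Δv₂ = 2439 m/s.

Δv_total ≈ 2439 m/s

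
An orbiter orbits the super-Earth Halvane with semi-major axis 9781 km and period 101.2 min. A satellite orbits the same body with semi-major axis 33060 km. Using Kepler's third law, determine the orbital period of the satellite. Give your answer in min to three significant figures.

T₂ ≈ 629 min

Kepler's third law: T² ∝ a³, so T₂ = T₁ (a₂/a₁)^(3/2).
a₂/a₁ = 3.380, (a₂/a₁)^(3/2) = 6.214.
T₂ = 101.2 × 6.214 = 628.9 min.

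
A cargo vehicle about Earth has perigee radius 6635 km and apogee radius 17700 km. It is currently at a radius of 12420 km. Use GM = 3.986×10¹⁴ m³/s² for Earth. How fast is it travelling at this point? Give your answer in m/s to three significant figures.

v ≈ 5610 m/s

Semi-major axis a = (r_p + r_a)/2 = 12168 km = 1.217×10⁷ m.
Vis-viva: v² = μ(2/r − 1/a) = 3.986×10¹⁴ × (1.610×10⁻⁷ − 8.219×10⁻⁸) = 3.143×10⁷ m²/s².
v = 5606 m/s.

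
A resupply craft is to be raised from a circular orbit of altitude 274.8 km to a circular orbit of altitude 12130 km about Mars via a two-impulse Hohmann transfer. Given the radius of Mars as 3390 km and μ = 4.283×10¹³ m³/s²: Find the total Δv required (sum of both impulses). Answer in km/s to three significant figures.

Δv_total ≈ 1.56 km/s

r₁ = 3390 + 274.8 = 3664.8 km = 3.6648×10⁶ m.
r₂ = 3390 + 12130 = 15520 km = 1.5520×10⁷ m.
Transfer ellipse a_t = (r₁ + r₂)/2 = 9.592×10⁶ m.
At r₁: circular v_c1 = √(μ/r₁) = 3419 m/s; transfer-periapsis v_p = √[μ(2/r₁ − 1/a_t)] = 4348 m/s.
Δv₁ = v_p − v_c1 = 929.8 m/s.
At r₂: circular v_c2 = √(μ/r₂) = 1661 m/s; transfer-apoapsis v_a = √[μ(2/r₂ − 1/a_t)] = 1027 m/s.
Δv₂ = v_c2 − v_a = 634.4 m/s.
Total Δv = Δv₁ + Δv₂ = 1564 m/s = 1.564 km/s.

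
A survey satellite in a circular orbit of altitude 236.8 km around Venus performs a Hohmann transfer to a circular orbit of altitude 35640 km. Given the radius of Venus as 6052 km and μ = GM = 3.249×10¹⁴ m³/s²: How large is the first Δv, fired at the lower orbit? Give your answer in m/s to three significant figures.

r₁ = 6052 + 236.8 = 6288.8 km = 6.2888×10⁶ m.
r₂ = 6052 + 35640 = 41692 km = 4.1692×10⁷ m.
Transfer ellipse a_t = (r₁ + r₂)/2 = 2.399×10⁷ m.
At r₁: circular v_c1 = √(μ/r₁) = 7188 m/s; transfer-periapsis v_p = √[μ(2/r₁ − 1/a_t)] = 9475 m/s.
Δv₁ = v_p − v_c1 = 2288 m/s.

Δv ≈ 2290 m/s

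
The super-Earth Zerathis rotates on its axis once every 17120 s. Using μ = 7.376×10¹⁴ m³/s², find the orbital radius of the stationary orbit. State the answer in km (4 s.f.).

r_sync ≈ 17630 km

A synchronous orbit has period T, so by Kepler's third law a = (μT²/4π²)^(1/3).
μT²/4π² = 7.376×10¹⁴ × (1.712×10⁴)² / 39.48 = 5.476×10²¹ m³.
a = 1.763×10⁷ m = 17626 km.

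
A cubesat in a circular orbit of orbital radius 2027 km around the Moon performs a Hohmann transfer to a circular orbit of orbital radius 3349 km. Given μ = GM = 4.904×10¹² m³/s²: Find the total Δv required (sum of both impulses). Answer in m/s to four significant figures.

Δv_total ≈ 340.0 m/s

r₁ = 2027 km = 2.027×10⁶ m.
r₂ = 3349 km = 3.349×10⁶ m.
Transfer ellipse a_t = (r₁ + r₂)/2 = 2.688×10⁶ m.
At r₁: circular v_c1 = √(μ/r₁) = 1555 m/s; transfer-perilune v_p = √[μ(2/r₁ − 1/a_t)] = 1736 m/s.
Δv₁ = v_p − v_c1 = 180.7 m/s.
At r₂: circular v_c2 = √(μ/r₂) = 1210 m/s; transfer-apolune v_a = √[μ(2/r₂ − 1/a_t)] = 1051 m/s.
Δv₂ = v_c2 − v_a = 159.3 m/s.
Total Δv = Δv₁ + Δv₂ = 340.0 m/s.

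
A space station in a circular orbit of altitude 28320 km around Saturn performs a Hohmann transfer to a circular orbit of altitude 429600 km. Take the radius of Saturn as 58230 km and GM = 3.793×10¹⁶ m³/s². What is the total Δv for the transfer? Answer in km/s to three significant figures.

Δv_total ≈ 10.3 km/s

r₁ = 58230 + 28320 = 86550 km = 8.6550×10⁷ m.
r₂ = 58230 + 429600 = 487830 km = 4.8783×10⁸ m.
Transfer ellipse a_t = (r₁ + r₂)/2 = 2.872×10⁸ m.
At r₁: circular v_c1 = √(μ/r₁) = 20930 m/s; transfer-perikrone v_p = √[μ(2/r₁ − 1/a_t)] = 27280 m/s.
Δv₁ = v_p − v_c1 = 6350 m/s.
At r₂: circular v_c2 = √(μ/r₂) = 8818 m/s; transfer-apokrone v_a = √[μ(2/r₂ − 1/a_t)] = 4841 m/s.
Δv₂ = v_c2 − v_a = 3977 m/s.
Total Δv = Δv₁ + Δv₂ = 10330 m/s = 10.33 km/s.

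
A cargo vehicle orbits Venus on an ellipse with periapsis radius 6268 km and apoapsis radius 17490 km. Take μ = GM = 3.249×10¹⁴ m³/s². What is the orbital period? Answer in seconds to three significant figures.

Semi-major axis a = (r_p + r_a)/2 = (6268.0 + 17490)/2 = 11879 km = 1.188×10⁷ m.
By Kepler's third law T = 2π√(a³/μ) = 2π × 2.271×10³ = 1.427×10⁴ s.

T ≈ 14300 seconds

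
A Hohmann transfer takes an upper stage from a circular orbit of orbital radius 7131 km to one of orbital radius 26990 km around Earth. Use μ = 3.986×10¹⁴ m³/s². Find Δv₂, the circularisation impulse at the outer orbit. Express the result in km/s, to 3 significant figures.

Δv ≈ 1.36 km/s

r₁ = 7131 km = 7.131×10⁶ m.
r₂ = 26990 km = 2.699×10⁷ m.
Transfer ellipse a_t = (r₁ + r₂)/2 = 1.706×10⁷ m.
At r₁: circular v_c1 = √(μ/r₁) = 7476 m/s; transfer-perigee v_p = √[μ(2/r₁ − 1/a_t)] = 9404 m/s.
At r₂: circular v_c2 = √(μ/r₂) = 3843 m/s; transfer-apogee v_a = √[μ(2/r₂ − 1/a_t)] = 2485 m/s.
Δv₂ = v_c2 − v_a = 1358 m/s.
= 1.358 km/s.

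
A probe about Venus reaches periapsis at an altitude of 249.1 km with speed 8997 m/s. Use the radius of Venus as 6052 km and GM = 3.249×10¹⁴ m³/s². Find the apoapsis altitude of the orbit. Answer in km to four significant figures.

r_p = 6052 + 249.1 = 6301.1 km = 6.301×10⁶ m.
Specific energy ε = v²/2 − μ/r = -1.109×10⁷ J/kg, so a = −μ/(2ε) = 1.465×10⁷ m.
The apsides satisfy r_p + r_a = 2a, so the apoapsis radius is 2a − r_p = 2.300×10⁷ m = 22997 km.
Apoapsis altitude = 22997 − 6052 = 16945 km.

apoapsis altitude ≈ 16950 km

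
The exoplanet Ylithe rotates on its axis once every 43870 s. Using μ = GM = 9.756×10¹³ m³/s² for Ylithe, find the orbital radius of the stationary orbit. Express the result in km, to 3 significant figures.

r_sync ≈ 16800 km

A synchronous orbit has period T, so by Kepler's third law a = (μT²/4π²)^(1/3).
μT²/4π² = 9.756×10¹³ × (4.387×10⁴)² / 39.48 = 4.756×10²¹ m³.
a = 1.682×10⁷ m = 16817 km.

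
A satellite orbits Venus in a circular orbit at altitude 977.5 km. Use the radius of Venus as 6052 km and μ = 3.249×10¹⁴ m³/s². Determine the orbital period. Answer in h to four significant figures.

r = 6052 + 977.5 = 7029.5 km = 7.0295×10⁶ m.
Kepler's third law: T = 2π√(r³/μ) = 2π√((7.030×10⁶)³ / 3.249×10¹⁴).
r³/μ = 1.069×10⁶ s², so T = 2π × 1.034×10³ = 6.497×10³ s.
Converting: 6.497×10³ s ÷ 3600 = 1.805 h.

T ≈ 1.805 h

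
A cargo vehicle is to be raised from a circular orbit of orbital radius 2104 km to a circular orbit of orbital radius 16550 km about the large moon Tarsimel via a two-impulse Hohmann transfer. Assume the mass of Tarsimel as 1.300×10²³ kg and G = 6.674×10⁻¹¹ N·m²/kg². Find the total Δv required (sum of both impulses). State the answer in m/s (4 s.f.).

Δv_total ≈ 1054 m/s

μ = GM = 6.674×10⁻¹¹ × 1.300×10²³ = 8.676×10¹² m³/s².
r₁ = 2104 km = 2.104×10⁶ m.
r₂ = 16550 km = 1.655×10⁷ m.
Transfer ellipse a_t = (r₁ + r₂)/2 = 9.327×10⁶ m.
At r₁: circular v_c1 = √(μ/r₁) = 2031 m/s; transfer-periapsis v_p = √[μ(2/r₁ − 1/a_t)] = 2705 m/s.
Δv₁ = v_p − v_c1 = 674.3 m/s.
At r₂: circular v_c2 = √(μ/r₂) = 724.0 m/s; transfer-apoapsis v_a = √[μ(2/r₂ − 1/a_t)] = 343.9 m/s.
Δv₂ = v_c2 − v_a = 380.2 m/s.
Total Δv = Δv₁ + Δv₂ = 1054 m/s.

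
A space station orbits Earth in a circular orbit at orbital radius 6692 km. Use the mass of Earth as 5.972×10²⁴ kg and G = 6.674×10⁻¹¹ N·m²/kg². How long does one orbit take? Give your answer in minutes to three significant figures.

μ = GM = 6.674×10⁻¹¹ × 5.972×10²⁴ = 3.986×10¹⁴ m³/s².
r = 6692 km = 6.692×10⁶ m.
Kepler's third law: T = 2π√(r³/μ) = 2π√((6.692×10⁶)³ / 3.986×10¹⁴).
r³/μ = 7.519×10⁵ s², so T = 2π × 8.671×10² = 5.448×10³ s.
Converting: 5.448×10³ s ÷ 60.00 = 90.80 minutes.

T ≈ 90.8 minutes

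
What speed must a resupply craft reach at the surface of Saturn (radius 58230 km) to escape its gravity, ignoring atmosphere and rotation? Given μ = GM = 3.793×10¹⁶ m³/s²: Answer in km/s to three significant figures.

v_esc ≈ 36.1 km/s

r = R = 5.823×10⁷ m.
Escape speed v_esc = √(2μ/r) = √(2 × 3.793×10¹⁶ / 5.823×10⁷) = √(1.303×10⁹) = 36090 m/s.
= 36.09 km/s.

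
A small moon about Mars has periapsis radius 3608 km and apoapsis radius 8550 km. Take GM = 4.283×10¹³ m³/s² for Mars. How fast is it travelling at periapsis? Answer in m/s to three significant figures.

Semi-major axis a = (r_p + r_a)/2 = 6079.0 km = 6.079×10⁶ m.
Vis-viva: v² = μ(2/r − 1/a) = 4.283×10¹³ × (5.543×10⁻⁷ − 1.645×10⁻⁷) = 1.670×10⁷ m²/s².
v = 4086 m/s.

v ≈ 4090 m/s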